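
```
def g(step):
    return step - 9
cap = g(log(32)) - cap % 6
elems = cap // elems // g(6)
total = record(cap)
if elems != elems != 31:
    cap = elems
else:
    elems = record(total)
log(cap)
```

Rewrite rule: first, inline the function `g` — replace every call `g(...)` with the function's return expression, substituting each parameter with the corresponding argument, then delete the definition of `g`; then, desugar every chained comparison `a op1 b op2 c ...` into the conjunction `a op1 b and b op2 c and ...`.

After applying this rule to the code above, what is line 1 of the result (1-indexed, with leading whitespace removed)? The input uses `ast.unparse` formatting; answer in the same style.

cap = log(32) - 9 - cap % 6

Transformed code:
cap = log(32) - 9 - cap % 6
elems = cap // elems // (6 - 9)
total = record(cap)
if elems != elems and elems != 31:
    cap = elems
else:
    elems = record(total)
log(cap)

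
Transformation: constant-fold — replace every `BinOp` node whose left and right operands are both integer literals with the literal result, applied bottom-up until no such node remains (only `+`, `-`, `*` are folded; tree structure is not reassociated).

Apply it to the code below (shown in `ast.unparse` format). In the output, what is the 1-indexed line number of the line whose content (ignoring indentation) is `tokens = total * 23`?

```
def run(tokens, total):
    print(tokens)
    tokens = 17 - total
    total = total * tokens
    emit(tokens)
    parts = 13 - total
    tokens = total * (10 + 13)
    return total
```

Transformed code:
def run(tokens, total):
    print(tokens)
    tokens = 17 - total
    total = total * tokens
    emit(tokens)
    parts = 13 - total
    tokens = total * 23
    return total

7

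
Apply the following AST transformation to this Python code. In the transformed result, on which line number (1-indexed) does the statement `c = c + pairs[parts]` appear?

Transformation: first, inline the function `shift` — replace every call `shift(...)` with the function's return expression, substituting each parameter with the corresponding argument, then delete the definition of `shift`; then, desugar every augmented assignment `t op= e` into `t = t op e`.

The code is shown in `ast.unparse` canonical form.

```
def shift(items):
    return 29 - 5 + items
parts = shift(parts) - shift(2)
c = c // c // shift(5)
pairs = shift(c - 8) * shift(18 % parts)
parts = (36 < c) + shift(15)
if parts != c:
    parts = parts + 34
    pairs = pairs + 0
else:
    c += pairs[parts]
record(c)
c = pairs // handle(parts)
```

Transformed code:
parts = 29 - 5 + parts - (29 - 5 + 2)
c = c // c // (29 - 5 + 5)
pairs = (29 - 5 + (c - 8)) * (29 - 5 + 18 % parts)
parts = (36 < c) + (29 - 5 + 15)
if parts != c:
    parts = parts + 34
    pairs = pairs + 0
else:
    c = c + pairs[parts]
record(c)
c = pairs // handle(parts)

9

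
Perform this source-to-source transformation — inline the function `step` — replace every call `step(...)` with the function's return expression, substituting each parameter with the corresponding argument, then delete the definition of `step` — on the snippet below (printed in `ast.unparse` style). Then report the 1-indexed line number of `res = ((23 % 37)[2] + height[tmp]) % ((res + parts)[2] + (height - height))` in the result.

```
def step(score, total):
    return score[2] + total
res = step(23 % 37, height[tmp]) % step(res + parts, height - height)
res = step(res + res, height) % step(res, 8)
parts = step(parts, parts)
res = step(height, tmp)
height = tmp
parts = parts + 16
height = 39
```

Transformed code:
res = ((23 % 37)[2] + height[tmp]) % ((res + parts)[2] + (height - height))
res = ((res + res)[2] + height) % (res[2] + 8)
parts = parts[2] + parts
res = height[2] + tmp
height = tmp
parts = parts + 16
height = 39

1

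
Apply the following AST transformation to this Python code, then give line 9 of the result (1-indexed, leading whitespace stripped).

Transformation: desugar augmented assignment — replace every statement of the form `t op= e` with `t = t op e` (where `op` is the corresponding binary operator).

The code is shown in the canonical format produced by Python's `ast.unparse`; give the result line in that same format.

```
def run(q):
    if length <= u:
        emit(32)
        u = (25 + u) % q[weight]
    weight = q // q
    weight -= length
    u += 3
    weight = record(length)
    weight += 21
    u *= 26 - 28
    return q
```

weight = weight + 21

Transformed code:
def run(q):
    if length <= u:
        emit(32)
        u = (25 + u) % q[weight]
    weight = q // q
    weight = weight - length
    u = u + 3
    weight = record(length)
    weight = weight + 21
    u = u * (26 - 28)
    return q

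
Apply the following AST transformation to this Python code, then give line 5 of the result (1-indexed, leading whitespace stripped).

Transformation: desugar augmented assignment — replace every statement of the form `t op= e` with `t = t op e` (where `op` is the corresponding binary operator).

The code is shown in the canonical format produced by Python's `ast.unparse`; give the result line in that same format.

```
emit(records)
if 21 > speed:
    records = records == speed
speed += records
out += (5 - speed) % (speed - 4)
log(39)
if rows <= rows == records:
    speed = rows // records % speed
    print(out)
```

out = out + (5 - speed) % (speed - 4)

Transformed code:
emit(records)
if 21 > speed:
    records = records == speed
speed = speed + records
out = out + (5 - speed) % (speed - 4)
log(39)
if rows <= rows == records:
    speed = rows // records % speed
    print(out)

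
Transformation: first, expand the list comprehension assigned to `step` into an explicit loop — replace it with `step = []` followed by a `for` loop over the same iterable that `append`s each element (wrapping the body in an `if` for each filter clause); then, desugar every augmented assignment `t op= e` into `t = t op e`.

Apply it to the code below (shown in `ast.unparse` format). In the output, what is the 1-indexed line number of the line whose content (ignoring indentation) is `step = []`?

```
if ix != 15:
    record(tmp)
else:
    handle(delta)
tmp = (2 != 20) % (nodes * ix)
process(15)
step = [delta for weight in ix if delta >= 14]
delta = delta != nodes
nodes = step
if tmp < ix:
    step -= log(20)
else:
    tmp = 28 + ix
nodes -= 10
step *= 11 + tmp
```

Transformed code:
if ix != 15:
    record(tmp)
else:
    handle(delta)
tmp = (2 != 20) % (nodes * ix)
process(15)
step = []
for weight in ix:
    if delta >= 14:
        step.append(delta)
delta = delta != nodes
nodes = step
if tmp < ix:
    step = step - log(20)
else:
    tmp = 28 + ix
nodes = nodes - 10
step = step * (11 + tmp)

7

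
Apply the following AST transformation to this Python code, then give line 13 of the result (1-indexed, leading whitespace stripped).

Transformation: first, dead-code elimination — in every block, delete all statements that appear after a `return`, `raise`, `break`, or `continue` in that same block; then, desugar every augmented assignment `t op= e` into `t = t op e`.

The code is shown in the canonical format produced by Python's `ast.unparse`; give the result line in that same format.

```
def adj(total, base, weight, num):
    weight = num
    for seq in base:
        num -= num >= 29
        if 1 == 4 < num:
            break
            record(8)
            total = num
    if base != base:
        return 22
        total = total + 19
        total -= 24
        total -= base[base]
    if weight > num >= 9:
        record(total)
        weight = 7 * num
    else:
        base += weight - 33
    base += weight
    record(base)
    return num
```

base = base + (weight - 33)

Transformed code:
def adj(total, base, weight, num):
    weight = num
    for seq in base:
        num = num - (num >= 29)
        if 1 == 4 < num:
            break
    if base != base:
        return 22
    if weight > num >= 9:
        record(total)
        weight = 7 * num
    else:
        base = base + (weight - 33)
    base = base + weight
    record(base)
    return num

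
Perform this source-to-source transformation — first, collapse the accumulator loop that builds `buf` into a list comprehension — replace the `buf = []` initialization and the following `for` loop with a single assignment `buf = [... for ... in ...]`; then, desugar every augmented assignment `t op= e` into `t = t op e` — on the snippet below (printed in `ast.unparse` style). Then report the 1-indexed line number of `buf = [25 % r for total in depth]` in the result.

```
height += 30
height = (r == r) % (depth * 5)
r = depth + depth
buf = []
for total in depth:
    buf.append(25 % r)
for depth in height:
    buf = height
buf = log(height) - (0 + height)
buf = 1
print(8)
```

4

Transformed code:
height = height + 30
height = (r == r) % (depth * 5)
r = depth + depth
buf = [25 % r for total in depth]
for depth in height:
    buf = height
buf = log(height) - (0 + height)
buf = 1
print(8)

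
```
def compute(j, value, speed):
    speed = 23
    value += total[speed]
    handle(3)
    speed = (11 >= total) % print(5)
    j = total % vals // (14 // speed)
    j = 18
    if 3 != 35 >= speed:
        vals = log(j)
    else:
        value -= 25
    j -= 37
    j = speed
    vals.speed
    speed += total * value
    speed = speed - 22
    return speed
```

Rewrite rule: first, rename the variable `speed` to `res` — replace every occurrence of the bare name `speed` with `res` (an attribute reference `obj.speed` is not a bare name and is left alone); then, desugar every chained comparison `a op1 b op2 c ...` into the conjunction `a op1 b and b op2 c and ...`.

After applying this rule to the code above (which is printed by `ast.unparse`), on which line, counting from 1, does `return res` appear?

17

Transformed code:
def compute(j, value, res):
    res = 23
    value += total[res]
    handle(3)
    res = (11 >= total) % print(5)
    j = total % vals // (14 // res)
    j = 18
    if 3 != 35 and 35 >= res:
        vals = log(j)
    else:
        value -= 25
    j -= 37
    j = res
    vals.speed
    res += total * value
    res = res - 22
    return res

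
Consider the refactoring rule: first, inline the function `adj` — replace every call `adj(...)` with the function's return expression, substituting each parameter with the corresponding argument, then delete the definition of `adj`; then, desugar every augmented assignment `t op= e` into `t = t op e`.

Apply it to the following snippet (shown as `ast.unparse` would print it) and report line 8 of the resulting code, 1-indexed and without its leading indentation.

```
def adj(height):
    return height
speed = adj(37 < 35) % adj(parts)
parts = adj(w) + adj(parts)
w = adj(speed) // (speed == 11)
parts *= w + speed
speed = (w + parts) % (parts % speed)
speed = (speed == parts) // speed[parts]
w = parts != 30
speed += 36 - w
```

speed = speed + (36 - w)

Transformed code:
speed = (37 < 35) % parts
parts = w + parts
w = speed // (speed == 11)
parts = parts * (w + speed)
speed = (w + parts) % (parts % speed)
speed = (speed == parts) // speed[parts]
w = parts != 30
speed = speed + (36 - w)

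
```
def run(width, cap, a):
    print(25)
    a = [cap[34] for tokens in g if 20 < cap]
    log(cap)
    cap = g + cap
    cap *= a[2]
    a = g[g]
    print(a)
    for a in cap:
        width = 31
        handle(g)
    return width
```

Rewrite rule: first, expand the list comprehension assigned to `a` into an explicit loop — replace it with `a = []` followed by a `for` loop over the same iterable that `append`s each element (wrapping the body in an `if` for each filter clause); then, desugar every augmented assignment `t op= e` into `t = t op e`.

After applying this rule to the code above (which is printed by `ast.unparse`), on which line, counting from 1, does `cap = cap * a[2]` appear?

9

Transformed code:
def run(width, cap, a):
    print(25)
    a = []
    for tokens in g:
        if 20 < cap:
            a.append(cap[34])
    log(cap)
    cap = g + cap
    cap = cap * a[2]
    a = g[g]
    print(a)
    for a in cap:
        width = 31
        handle(g)
    return width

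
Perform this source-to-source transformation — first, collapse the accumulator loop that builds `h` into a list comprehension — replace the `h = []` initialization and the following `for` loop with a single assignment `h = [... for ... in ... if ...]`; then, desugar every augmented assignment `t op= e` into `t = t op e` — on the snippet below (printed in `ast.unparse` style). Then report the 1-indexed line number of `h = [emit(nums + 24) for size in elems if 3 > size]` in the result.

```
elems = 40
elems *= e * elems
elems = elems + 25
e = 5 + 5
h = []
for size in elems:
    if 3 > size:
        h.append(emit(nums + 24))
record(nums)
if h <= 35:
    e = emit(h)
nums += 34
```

Transformed code:
elems = 40
elems = elems * (e * elems)
elems = elems + 25
e = 5 + 5
h = [emit(nums + 24) for size in elems if 3 > size]
record(nums)
if h <= 35:
    e = emit(h)
nums = nums + 34

5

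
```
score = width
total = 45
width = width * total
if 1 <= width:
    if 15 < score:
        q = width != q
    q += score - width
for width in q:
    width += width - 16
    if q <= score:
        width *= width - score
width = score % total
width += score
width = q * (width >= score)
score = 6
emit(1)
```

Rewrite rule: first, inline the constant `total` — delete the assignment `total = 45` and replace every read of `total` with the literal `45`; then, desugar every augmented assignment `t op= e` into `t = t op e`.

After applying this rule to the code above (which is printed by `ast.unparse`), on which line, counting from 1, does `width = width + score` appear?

12

Transformed code:
score = width
width = width * 45
if 1 <= width:
    if 15 < score:
        q = width != q
    q = q + (score - width)
for width in q:
    width = width + (width - 16)
    if q <= score:
        width = width * (width - score)
width = score % 45
width = width + score
width = q * (width >= score)
score = 6
emit(1)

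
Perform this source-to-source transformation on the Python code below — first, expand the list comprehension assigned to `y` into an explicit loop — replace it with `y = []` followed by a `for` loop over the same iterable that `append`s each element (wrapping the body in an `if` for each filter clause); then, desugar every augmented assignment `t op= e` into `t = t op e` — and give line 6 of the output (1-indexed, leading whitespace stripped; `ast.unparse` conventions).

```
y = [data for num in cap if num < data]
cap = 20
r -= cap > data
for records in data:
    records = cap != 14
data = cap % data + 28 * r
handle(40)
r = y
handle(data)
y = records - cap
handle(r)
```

r = r - (cap > data)

Transformed code:
y = []
for num in cap:
    if num < data:
        y.append(data)
cap = 20
r = r - (cap > data)
for records in data:
    records = cap != 14
data = cap % data + 28 * r
handle(40)
r = y
handle(data)
y = records - cap
handle(r)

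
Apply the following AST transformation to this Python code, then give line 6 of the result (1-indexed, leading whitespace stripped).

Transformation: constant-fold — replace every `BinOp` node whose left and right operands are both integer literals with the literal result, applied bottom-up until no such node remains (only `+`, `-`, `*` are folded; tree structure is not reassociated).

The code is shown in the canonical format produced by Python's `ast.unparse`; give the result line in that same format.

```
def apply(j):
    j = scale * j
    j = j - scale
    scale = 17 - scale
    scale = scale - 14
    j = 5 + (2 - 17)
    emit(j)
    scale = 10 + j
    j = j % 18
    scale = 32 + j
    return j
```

Transformed code:
def apply(j):
    j = scale * j
    j = j - scale
    scale = 17 - scale
    scale = scale - 14
    j = -10
    emit(j)
    scale = 10 + j
    j = j % 18
    scale = 32 + j
    return j

j = -10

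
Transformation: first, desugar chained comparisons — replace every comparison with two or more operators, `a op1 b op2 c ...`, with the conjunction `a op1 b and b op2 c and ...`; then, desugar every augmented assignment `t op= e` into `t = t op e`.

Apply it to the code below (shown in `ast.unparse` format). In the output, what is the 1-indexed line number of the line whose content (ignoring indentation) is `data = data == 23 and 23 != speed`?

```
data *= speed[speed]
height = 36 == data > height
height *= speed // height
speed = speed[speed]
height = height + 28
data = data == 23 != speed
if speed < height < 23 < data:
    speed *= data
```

Transformed code:
data = data * speed[speed]
height = 36 == data and data > height
height = height * (speed // height)
speed = speed[speed]
height = height + 28
data = data == 23 and 23 != speed
if speed < height and height < 23 and (23 < data):
    speed = speed * data

6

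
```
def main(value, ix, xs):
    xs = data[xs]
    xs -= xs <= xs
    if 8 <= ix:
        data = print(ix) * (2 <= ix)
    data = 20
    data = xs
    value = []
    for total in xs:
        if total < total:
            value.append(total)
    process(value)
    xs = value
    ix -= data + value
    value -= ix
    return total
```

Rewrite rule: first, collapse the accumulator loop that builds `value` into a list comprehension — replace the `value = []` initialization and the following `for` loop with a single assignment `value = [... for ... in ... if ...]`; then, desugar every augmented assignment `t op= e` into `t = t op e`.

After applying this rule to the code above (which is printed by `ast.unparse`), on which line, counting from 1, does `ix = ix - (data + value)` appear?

11

Transformed code:
def main(value, ix, xs):
    xs = data[xs]
    xs = xs - (xs <= xs)
    if 8 <= ix:
        data = print(ix) * (2 <= ix)
    data = 20
    data = xs
    value = [total for total in xs if total < total]
    process(value)
    xs = value
    ix = ix - (data + value)
    value = value - ix
    return total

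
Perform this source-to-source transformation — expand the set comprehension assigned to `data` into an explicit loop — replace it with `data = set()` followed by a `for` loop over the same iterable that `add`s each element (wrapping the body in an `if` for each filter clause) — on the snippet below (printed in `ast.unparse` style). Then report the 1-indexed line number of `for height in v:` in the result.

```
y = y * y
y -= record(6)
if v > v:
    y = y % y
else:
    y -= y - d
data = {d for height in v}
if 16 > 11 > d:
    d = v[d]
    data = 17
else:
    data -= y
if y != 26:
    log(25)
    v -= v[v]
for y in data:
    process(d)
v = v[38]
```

8

Transformed code:
y = y * y
y -= record(6)
if v > v:
    y = y % y
else:
    y -= y - d
data = set()
for height in v:
    data.add(d)
if 16 > 11 > d:
    d = v[d]
    data = 17
else:
    data -= y
if y != 26:
    log(25)
    v -= v[v]
for y in data:
    process(d)
v = v[38]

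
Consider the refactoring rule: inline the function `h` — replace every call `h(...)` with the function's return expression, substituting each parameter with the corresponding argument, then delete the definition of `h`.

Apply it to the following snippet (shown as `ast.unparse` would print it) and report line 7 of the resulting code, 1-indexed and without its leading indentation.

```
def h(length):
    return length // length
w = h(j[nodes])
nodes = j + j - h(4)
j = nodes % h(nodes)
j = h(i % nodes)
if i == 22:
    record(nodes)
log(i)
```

Transformed code:
w = j[nodes] // j[nodes]
nodes = j + j - 4 // 4
j = nodes % (nodes // nodes)
j = i % nodes // (i % nodes)
if i == 22:
    record(nodes)
log(i)

log(i)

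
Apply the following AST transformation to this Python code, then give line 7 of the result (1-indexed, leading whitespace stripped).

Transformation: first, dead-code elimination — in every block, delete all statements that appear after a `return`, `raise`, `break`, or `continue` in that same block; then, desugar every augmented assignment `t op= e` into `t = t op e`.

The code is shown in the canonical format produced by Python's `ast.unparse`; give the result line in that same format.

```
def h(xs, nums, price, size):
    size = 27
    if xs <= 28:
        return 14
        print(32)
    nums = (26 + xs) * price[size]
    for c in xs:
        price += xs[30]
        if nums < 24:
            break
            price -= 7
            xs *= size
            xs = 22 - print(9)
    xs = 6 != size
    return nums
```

Transformed code:
def h(xs, nums, price, size):
    size = 27
    if xs <= 28:
        return 14
    nums = (26 + xs) * price[size]
    for c in xs:
        price = price + xs[30]
        if nums < 24:
            break
    xs = 6 != size
    return nums

price = price + xs[30]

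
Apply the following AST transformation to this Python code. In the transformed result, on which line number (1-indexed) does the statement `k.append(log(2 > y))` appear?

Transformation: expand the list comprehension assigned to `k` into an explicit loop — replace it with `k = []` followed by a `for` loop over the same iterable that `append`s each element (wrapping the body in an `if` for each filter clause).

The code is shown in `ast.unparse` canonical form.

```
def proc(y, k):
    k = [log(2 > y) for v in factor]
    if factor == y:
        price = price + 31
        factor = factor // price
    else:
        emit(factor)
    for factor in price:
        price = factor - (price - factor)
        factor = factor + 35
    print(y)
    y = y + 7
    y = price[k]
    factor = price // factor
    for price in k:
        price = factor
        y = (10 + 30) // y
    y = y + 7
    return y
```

4

Transformed code:
def proc(y, k):
    k = []
    for v in factor:
        k.append(log(2 > y))
    if factor == y:
        price = price + 31
        factor = factor // price
    else:
        emit(factor)
    for factor in price:
        price = factor - (price - factor)
        factor = factor + 35
    print(y)
    y = y + 7
    y = price[k]
    factor = price // factor
    for price in k:
        price = factor
        y = (10 + 30) // y
    y = y + 7
    return y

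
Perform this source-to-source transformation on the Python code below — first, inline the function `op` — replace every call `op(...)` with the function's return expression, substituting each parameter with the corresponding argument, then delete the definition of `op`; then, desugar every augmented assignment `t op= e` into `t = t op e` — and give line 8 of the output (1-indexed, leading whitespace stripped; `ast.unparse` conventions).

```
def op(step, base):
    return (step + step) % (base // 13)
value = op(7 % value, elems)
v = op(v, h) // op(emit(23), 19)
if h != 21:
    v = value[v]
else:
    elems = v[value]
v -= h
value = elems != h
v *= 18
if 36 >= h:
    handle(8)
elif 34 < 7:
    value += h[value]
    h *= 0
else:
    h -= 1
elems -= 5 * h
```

Transformed code:
value = (7 % value + 7 % value) % (elems // 13)
v = (v + v) % (h // 13) // ((emit(23) + emit(23)) % (19 // 13))
if h != 21:
    v = value[v]
else:
    elems = v[value]
v = v - h
value = elems != h
v = v * 18
if 36 >= h:
    handle(8)
elif 34 < 7:
    value = value + h[value]
    h = h * 0
else:
    h = h - 1
elems = elems - 5 * h

value = elems != h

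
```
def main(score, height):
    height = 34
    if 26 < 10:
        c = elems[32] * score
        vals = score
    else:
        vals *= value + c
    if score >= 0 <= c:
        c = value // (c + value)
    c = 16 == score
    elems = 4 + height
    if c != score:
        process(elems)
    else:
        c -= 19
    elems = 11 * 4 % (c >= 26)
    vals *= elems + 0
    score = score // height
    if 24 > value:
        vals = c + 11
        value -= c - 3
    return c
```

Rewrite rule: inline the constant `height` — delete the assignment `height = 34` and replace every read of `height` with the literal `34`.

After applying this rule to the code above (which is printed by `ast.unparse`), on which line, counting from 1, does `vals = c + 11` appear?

Transformed code:
def main(score, height):
    if 26 < 10:
        c = elems[32] * score
        vals = score
    else:
        vals *= value + c
    if score >= 0 <= c:
        c = value // (c + value)
    c = 16 == score
    elems = 4 + 34
    if c != score:
        process(elems)
    else:
        c -= 19
    elems = 11 * 4 % (c >= 26)
    vals *= elems + 0
    score = score // 34
    if 24 > value:
        vals = c + 11
        value -= c - 3
    return c

19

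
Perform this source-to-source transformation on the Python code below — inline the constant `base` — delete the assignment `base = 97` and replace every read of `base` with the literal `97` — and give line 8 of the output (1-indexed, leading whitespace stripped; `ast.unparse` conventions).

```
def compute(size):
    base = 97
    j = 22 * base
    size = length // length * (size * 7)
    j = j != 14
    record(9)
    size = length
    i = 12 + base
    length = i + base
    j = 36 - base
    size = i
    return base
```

Transformed code:
def compute(size):
    j = 22 * 97
    size = length // length * (size * 7)
    j = j != 14
    record(9)
    size = length
    i = 12 + 97
    length = i + 97
    j = 36 - 97
    size = i
    return 97

length = i + 97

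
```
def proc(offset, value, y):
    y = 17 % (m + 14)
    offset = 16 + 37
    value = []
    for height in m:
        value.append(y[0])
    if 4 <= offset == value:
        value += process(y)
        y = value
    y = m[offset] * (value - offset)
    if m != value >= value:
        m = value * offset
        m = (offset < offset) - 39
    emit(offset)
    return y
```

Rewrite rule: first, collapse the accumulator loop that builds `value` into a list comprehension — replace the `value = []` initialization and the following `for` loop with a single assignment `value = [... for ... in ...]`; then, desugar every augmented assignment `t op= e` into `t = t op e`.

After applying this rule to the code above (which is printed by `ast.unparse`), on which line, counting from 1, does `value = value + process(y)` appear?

Transformed code:
def proc(offset, value, y):
    y = 17 % (m + 14)
    offset = 16 + 37
    value = [y[0] for height in m]
    if 4 <= offset == value:
        value = value + process(y)
        y = value
    y = m[offset] * (value - offset)
    if m != value >= value:
        m = value * offset
        m = (offset < offset) - 39
    emit(offset)
    return y

6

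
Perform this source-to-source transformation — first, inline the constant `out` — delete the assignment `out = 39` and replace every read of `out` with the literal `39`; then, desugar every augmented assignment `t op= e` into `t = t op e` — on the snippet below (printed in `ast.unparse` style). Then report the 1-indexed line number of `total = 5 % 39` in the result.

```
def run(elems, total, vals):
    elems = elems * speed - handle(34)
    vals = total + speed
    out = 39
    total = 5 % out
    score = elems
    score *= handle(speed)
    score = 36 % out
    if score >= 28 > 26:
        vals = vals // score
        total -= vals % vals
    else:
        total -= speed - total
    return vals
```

Transformed code:
def run(elems, total, vals):
    elems = elems * speed - handle(34)
    vals = total + speed
    total = 5 % 39
    score = elems
    score = score * handle(speed)
    score = 36 % 39
    if score >= 28 > 26:
        vals = vals // score
        total = total - vals % vals
    else:
        total = total - (speed - total)
    return vals

4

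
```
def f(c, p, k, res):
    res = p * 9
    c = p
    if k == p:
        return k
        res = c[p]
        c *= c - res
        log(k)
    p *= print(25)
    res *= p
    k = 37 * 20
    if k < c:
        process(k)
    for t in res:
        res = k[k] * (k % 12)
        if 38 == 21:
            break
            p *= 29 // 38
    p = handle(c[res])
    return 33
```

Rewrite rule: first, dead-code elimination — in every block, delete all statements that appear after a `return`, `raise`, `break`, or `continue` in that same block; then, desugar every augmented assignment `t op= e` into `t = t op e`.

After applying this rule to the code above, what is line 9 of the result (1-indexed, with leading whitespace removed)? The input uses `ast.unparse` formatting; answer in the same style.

Transformed code:
def f(c, p, k, res):
    res = p * 9
    c = p
    if k == p:
        return k
    p = p * print(25)
    res = res * p
    k = 37 * 20
    if k < c:
        process(k)
    for t in res:
        res = k[k] * (k % 12)
        if 38 == 21:
            break
    p = handle(c[res])
    return 33

if k < c:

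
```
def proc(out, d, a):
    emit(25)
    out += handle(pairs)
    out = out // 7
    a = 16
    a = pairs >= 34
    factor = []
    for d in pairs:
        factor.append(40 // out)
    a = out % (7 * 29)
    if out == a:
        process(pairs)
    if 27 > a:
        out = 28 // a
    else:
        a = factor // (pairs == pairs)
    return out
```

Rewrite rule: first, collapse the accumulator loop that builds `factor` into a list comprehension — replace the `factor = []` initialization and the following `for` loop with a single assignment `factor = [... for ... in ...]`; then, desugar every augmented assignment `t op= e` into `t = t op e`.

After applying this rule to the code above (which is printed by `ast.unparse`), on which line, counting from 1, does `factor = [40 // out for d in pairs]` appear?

7

Transformed code:
def proc(out, d, a):
    emit(25)
    out = out + handle(pairs)
    out = out // 7
    a = 16
    a = pairs >= 34
    factor = [40 // out for d in pairs]
    a = out % (7 * 29)
    if out == a:
        process(pairs)
    if 27 > a:
        out = 28 // a
    else:
        a = factor // (pairs == pairs)
    return out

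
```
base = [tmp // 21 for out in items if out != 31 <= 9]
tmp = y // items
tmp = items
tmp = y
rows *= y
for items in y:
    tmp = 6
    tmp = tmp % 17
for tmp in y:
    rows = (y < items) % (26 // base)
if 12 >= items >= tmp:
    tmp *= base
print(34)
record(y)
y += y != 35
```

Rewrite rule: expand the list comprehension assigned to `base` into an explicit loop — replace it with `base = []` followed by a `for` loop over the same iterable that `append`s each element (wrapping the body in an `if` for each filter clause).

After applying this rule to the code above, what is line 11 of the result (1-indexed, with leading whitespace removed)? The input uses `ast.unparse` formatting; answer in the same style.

tmp = tmp % 17

Transformed code:
base = []
for out in items:
    if out != 31 <= 9:
        base.append(tmp // 21)
tmp = y // items
tmp = items
tmp = y
rows *= y
for items in y:
    tmp = 6
    tmp = tmp % 17
for tmp in y:
    rows = (y < items) % (26 // base)
if 12 >= items >= tmp:
    tmp *= base
print(34)
record(y)
y += y != 35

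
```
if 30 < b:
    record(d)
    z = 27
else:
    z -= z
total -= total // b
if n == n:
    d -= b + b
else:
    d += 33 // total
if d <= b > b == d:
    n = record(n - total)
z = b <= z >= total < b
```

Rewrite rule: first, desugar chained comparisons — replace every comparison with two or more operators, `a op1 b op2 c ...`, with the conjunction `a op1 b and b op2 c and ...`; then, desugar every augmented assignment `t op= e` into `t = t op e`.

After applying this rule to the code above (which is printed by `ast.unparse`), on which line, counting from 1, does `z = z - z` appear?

Transformed code:
if 30 < b:
    record(d)
    z = 27
else:
    z = z - z
total = total - total // b
if n == n:
    d = d - (b + b)
else:
    d = d + 33 // total
if d <= b and b > b and (b == d):
    n = record(n - total)
z = b <= z and z >= total and (total < b)

5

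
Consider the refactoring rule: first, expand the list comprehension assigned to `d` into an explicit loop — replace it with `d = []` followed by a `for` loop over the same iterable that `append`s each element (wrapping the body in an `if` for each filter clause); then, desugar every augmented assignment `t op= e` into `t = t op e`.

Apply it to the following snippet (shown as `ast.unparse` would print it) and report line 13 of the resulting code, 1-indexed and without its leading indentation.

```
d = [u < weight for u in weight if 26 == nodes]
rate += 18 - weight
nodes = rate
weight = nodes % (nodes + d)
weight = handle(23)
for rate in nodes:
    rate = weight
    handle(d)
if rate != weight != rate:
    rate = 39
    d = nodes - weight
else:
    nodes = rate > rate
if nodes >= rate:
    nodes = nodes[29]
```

Transformed code:
d = []
for u in weight:
    if 26 == nodes:
        d.append(u < weight)
rate = rate + (18 - weight)
nodes = rate
weight = nodes % (nodes + d)
weight = handle(23)
for rate in nodes:
    rate = weight
    handle(d)
if rate != weight != rate:
    rate = 39
    d = nodes - weight
else:
    nodes = rate > rate
if nodes >= rate:
    nodes = nodes[29]

rate = 39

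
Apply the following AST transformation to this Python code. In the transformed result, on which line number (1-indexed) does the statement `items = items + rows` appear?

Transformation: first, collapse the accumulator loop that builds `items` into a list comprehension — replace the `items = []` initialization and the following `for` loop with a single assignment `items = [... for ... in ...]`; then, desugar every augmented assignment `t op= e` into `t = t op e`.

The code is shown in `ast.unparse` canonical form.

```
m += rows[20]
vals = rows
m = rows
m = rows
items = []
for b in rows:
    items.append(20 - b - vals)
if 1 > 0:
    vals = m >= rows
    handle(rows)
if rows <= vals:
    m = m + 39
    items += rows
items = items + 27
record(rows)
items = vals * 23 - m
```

Transformed code:
m = m + rows[20]
vals = rows
m = rows
m = rows
items = [20 - b - vals for b in rows]
if 1 > 0:
    vals = m >= rows
    handle(rows)
if rows <= vals:
    m = m + 39
    items = items + rows
items = items + 27
record(rows)
items = vals * 23 - m

11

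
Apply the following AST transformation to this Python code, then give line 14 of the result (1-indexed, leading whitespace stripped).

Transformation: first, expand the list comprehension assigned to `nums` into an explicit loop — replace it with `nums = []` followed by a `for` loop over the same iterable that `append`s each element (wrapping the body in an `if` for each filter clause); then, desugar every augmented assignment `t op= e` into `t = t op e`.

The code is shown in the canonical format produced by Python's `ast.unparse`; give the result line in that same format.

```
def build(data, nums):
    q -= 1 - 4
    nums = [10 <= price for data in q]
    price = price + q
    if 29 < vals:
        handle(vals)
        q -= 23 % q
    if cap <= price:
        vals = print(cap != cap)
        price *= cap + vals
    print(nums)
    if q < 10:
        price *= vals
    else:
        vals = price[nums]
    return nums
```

if q < 10:

Transformed code:
def build(data, nums):
    q = q - (1 - 4)
    nums = []
    for data in q:
        nums.append(10 <= price)
    price = price + q
    if 29 < vals:
        handle(vals)
        q = q - 23 % q
    if cap <= price:
        vals = print(cap != cap)
        price = price * (cap + vals)
    print(nums)
    if q < 10:
        price = price * vals
    else:
        vals = price[nums]
    return nums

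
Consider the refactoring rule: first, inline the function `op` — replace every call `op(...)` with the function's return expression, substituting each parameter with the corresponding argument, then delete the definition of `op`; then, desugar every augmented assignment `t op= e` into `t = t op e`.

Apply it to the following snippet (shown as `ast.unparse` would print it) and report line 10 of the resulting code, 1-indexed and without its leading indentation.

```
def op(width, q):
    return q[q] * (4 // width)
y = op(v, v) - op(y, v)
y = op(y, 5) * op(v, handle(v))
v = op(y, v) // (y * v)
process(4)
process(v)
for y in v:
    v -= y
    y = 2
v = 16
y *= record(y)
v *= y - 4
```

y = y * record(y)

Transformed code:
y = v[v] * (4 // v) - v[v] * (4 // y)
y = 5[5] * (4 // y) * (handle(v)[handle(v)] * (4 // v))
v = v[v] * (4 // y) // (y * v)
process(4)
process(v)
for y in v:
    v = v - y
    y = 2
v = 16
y = y * record(y)
v = v * (y - 4)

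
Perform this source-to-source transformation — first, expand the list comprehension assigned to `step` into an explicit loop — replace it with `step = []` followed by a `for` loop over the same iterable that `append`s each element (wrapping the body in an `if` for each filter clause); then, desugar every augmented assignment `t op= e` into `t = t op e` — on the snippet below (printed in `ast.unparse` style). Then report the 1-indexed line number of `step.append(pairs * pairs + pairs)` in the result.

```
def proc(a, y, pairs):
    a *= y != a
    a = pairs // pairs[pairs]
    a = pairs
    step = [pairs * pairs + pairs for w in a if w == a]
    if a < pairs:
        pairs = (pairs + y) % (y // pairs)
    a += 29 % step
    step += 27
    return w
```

8

Transformed code:
def proc(a, y, pairs):
    a = a * (y != a)
    a = pairs // pairs[pairs]
    a = pairs
    step = []
    for w in a:
        if w == a:
            step.append(pairs * pairs + pairs)
    if a < pairs:
        pairs = (pairs + y) % (y // pairs)
    a = a + 29 % step
    step = step + 27
    return w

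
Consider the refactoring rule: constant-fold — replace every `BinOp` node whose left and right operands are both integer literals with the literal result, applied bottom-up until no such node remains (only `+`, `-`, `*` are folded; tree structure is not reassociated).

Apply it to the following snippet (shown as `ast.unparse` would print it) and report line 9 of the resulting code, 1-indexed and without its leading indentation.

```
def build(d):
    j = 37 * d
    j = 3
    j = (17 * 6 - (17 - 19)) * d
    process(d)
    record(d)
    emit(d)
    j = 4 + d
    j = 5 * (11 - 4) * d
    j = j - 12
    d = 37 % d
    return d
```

j = 35 * d

Transformed code:
def build(d):
    j = 37 * d
    j = 3
    j = 104 * d
    process(d)
    record(d)
    emit(d)
    j = 4 + d
    j = 35 * d
    j = j - 12
    d = 37 % d
    return d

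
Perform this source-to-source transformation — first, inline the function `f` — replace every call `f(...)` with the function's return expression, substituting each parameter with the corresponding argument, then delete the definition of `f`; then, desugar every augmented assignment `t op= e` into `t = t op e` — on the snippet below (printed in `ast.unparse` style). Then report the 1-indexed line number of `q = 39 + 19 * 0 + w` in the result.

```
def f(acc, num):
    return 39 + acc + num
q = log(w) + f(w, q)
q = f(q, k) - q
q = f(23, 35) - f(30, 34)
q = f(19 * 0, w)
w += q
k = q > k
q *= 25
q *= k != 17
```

Transformed code:
q = log(w) + (39 + w + q)
q = 39 + q + k - q
q = 39 + 23 + 35 - (39 + 30 + 34)
q = 39 + 19 * 0 + w
w = w + q
k = q > k
q = q * 25
q = q * (k != 17)

4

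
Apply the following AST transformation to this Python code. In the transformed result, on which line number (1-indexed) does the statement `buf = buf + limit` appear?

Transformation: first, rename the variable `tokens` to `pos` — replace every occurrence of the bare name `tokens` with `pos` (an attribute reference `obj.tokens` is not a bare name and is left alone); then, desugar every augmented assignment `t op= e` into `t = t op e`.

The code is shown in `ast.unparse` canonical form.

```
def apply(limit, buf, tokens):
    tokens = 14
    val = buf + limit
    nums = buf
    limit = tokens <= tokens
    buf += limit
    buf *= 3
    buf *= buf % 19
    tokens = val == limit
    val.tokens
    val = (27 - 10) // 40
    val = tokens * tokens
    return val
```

Transformed code:
def apply(limit, buf, pos):
    pos = 14
    val = buf + limit
    nums = buf
    limit = pos <= pos
    buf = buf + limit
    buf = buf * 3
    buf = buf * (buf % 19)
    pos = val == limit
    val.tokens
    val = (27 - 10) // 40
    val = pos * pos
    return val

6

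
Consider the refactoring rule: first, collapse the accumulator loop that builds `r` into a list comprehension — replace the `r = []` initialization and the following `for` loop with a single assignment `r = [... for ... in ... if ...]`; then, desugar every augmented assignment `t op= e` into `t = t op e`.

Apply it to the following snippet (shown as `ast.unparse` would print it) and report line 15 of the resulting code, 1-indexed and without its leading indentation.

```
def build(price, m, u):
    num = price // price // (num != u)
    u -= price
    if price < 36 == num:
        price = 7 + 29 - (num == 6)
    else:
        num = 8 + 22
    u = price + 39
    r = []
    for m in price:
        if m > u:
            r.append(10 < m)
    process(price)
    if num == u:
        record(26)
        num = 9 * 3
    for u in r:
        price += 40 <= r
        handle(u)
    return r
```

price = price + (40 <= r)

Transformed code:
def build(price, m, u):
    num = price // price // (num != u)
    u = u - price
    if price < 36 == num:
        price = 7 + 29 - (num == 6)
    else:
        num = 8 + 22
    u = price + 39
    r = [10 < m for m in price if m > u]
    process(price)
    if num == u:
        record(26)
        num = 9 * 3
    for u in r:
        price = price + (40 <= r)
        handle(u)
    return r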